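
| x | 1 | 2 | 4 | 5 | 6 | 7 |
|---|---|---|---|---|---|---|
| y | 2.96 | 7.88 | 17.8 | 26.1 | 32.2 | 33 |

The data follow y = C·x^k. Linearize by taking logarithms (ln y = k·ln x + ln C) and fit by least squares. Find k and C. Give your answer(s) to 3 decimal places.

k = 1.277, C = 3.093

Taking logs, ln y = k·ln x + ln C, so regress ln y on ln x.
Σln x = 7.4265, Σ(ln x)² = 11.9895, Σln y = 16.2591, Σln x·ln y = 23.6970.
Equations: 11.9895·k + 7.4265·ln C = 23.6970;  7.4265·k + 6·ln C = 16.2591.
Slope k = (n·Σln x·ln y − Σln x·Σln y)/(n·Σ(ln x)² − (Σln x)²) = (6·23.6970 − 7.4265·16.2591)/16.7835 = 1.27702; ln C = (Σln y − k·Σln x)/n = 1.12922, so C = exp(1.12922) = 3.09323.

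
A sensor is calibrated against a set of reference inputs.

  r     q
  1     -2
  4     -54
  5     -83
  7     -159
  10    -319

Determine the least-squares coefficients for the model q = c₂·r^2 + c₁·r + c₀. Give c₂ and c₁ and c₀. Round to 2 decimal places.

c₂ = -3.00, c₁ = -2.22, c₀ = 3.12

Compute the Gram sums: Σr^2·r^2 = 13283, Σr^2·r = 1533, Σr^2 = 191, Σr·r = 191, Σr = 27, Σ1 = 5.
Right-hand side: Σr^2·q = -42632, Σr·q = -4936, Σq = -617.
Row-reducing yields c₂ = -15823/5278, c₁ = -11729/5278, c₀ = 8235/2639.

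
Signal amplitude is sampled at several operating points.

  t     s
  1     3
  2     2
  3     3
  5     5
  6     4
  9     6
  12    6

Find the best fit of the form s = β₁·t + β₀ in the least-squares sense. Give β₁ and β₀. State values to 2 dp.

Normal-equation sums: Σt·t = 300, Σt = 38, Σ1 = 7.
And Σt·s = 191, Σs = 29.
MᵀM·[β₁, β₀]ᵀ = Mᵀs becomes [[300, 38]; [38, 7]]·[β₁, β₀]ᵀ = [191, 29]ᵀ.
Δ = 300·7 − 38² = 656.
β₁ = (191·7 − 38·29)/656 = 235/656; β₀ = (300·29 − 38·191)/656 = 721/328.

β₁ = 0.36, β₀ = 2.20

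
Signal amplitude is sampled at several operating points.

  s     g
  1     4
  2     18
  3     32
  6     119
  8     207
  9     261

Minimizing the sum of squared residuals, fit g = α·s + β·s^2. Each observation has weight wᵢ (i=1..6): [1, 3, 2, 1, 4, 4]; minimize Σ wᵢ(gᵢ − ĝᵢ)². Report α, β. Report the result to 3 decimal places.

α = 2.059, β = 2.986

Sums needed: Σwᵢ·s·s = 647, Σwᵢ·s·s^2 = 5259, Σwᵢ·s^2·s^2 = 44135.
And Σwᵢ·s·g = 17038, Σwᵢ·s^2·g = 142636.
Eliminating β: 44135·(row 1) − 5259·(row 2) gives 898264·α = 44135·17038 − 5259·142636 = 1849406, so α = 924703/449132.
Then β = (142636 − 5259·(924703/449132))/44135 = 1341325/449132.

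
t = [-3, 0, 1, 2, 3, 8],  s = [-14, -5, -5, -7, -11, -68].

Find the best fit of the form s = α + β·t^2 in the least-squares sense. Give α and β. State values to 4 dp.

Entries of AᵀA: Σ1 = 6, Σt^2 = 87, Σt^2·t^2 = 4275.
For Aᵀs: Σs = -110, Σt^2·s = -4610.
Determinant 6·4275 − 87² = 18081.
α = ((-110)·4275 − 87·(-4610))/18081 = -23060/6027; β = (6·(-4610) − 87·(-110))/18081 = -2010/2009.

α = -3.8261, β = -1.0005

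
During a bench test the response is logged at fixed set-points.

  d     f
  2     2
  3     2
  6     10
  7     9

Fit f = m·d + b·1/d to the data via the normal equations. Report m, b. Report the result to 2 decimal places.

Normal-equation sums: Σd·d = 98, Σd·1/d = 4, Σ1/d·1/d = 361/882.
For Xᵀf: Σd·f = 133, Σ1/d·f = 97/21.
Normal equations: [[98, 4]; [4, 361/882]]·[m, b]ᵀ = [133, 97/21]ᵀ.
Eliminating b: (361/882)·(row 1) − 4·(row 2) gives (217/9)·m = (361/882)·133 − 4·(97/21) = 4531/126, so m = 4531/3038.
Then b = ((97/21) − 4·(4531/3038))/(361/882) = -102/31.

m = 1.49, b = -3.29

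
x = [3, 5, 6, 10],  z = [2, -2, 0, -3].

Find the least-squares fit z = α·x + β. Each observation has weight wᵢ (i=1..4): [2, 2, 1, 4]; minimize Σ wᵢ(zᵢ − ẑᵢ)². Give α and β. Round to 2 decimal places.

From the data, Σwᵢ·x·x = 504, Σwᵢ·x = 62, Σwᵢ·1 = 9.
And Σwᵢ·x·z = -128, Σwᵢ·z = -12.
Normal equations: [[504, 62]; [62, 9]]·[α, β]ᵀ = [-128, -12]ᵀ.
Eliminating β: 9·(row 1) − 62·(row 2) gives 692·α = 9·(-128) − 62·(-12) = -408, so α = -102/173.
Then β = ((-12) − 62·(-102/173))/9 = 472/173.

α = -0.59, β = 2.73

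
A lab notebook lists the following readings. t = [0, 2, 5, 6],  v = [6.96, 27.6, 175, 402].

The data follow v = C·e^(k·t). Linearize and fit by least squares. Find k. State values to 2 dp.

k = 0.66

Linearized form: ln v = k·t + ln C. From the 4 transformed points,
AᵀA = [[65.0000, 13.0000]; [13.0000, 4]], rhs = [68.4383, 16.4192]ᵀ  (here Σt = 13.0000, Σ(t)² = 65.0000, Σln v = 16.4192, Σt·ln v = 68.4383).
Solving (det = 91.0000): k = 0.66267, ln C = 1.95113.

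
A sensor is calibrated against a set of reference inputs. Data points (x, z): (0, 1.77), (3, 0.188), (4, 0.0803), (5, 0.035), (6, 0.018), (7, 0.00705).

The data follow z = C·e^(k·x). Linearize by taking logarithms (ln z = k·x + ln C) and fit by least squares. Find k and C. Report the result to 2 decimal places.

k = -0.79, C = 1.85

Linearized form: ln z = k·x + ln C. From the 6 transformed points,
Σx = 25.0000, Σ(x)² = 135.0000, Σln z = -15.9468, Σx·ln z = -90.6513.
Equations: 135.0000·k + 25.0000·ln C = -90.6513;  25.0000·k + 6·ln C = -15.9468.
Solving (det = 185.0000): k = -0.78506, ln C = 0.61330, so C = exp(0.61330) = 1.84651.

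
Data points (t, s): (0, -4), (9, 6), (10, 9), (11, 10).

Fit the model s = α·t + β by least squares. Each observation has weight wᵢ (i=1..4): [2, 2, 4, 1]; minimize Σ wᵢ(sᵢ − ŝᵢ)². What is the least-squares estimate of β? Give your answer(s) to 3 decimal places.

Sums needed: Σwᵢ·t·t = 683, Σwᵢ·t = 69, Σwᵢ·1 = 9.
Right-hand side: Σwᵢ·t·s = 578, Σwᵢ·s = 50.
det = 683·9 − 69² = 1386.
α = (578·9 − 69·50)/1386 = 292/231; β = (683·50 − 69·578)/1386 = -2866/693.

β = -4.136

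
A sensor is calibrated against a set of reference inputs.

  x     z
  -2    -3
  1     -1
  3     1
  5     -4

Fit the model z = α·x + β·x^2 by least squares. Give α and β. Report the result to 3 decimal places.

The normal equations are: 39·α + 145·β = -12;  145·α + 723·β = -104.
(Σx·x = 39, Σx·x^2 = 145, Σx^2·x^2 = 723, Σx·z = -12, Σx^2·z = -104.)
Δ = 39·723 − 145² = 7172.
α = ((-12)·723 − 145·(-104))/7172 = 1601/1793; β = (39·(-104) − 145·(-12))/7172 = -579/1793.

α = 0.893, β = -0.323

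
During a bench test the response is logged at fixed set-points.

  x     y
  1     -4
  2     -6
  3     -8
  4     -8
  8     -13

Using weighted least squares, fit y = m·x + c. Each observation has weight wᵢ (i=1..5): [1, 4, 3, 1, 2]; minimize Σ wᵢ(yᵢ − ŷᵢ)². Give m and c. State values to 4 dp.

m = -1.1795, c = -3.7436

Entries of AᵀWA: Σwᵢ·x·x = 188, Σwᵢ·x = 38, Σwᵢ·1 = 11.
Moment sums: Σwᵢ·x·y = -364, Σwᵢ·y = -86.
So AᵀWA·[m, c]ᵀ = AᵀWy: [[188, 38]; [38, 11]]·[m, c]ᵀ = [-364, -86]ᵀ.
Eliminating c: 11·(row 1) − 38·(row 2) gives 624·m = 11·(-364) − 38·(-86) = -736, so m = -46/39.
Then c = ((-86) − 38·(-46/39))/11 = -146/39.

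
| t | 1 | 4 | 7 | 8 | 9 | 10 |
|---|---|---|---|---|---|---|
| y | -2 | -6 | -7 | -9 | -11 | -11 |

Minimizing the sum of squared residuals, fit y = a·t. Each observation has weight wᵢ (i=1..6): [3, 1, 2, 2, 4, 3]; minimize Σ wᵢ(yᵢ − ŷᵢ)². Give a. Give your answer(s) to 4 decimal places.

a = -1.1484

Setting ∂/∂a … = 0 gives: 869·a = -998.
(Σwᵢ·t·t = 869, Σwᵢ·t·y = -998.)
a = (-998)/869 = -1.14845.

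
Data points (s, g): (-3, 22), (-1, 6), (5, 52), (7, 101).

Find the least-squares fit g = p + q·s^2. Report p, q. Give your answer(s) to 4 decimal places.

Entries of XᵀX: Σ1 = 4, Σs^2 = 84, Σs^2·s^2 = 3108.
Moment sums: Σg = 181, Σs^2·g = 6453.
XᵀX·[p, q]ᵀ = Xᵀg becomes [[4, 84]; [84, 3108]]·[p, q]ᵀ = [181, 6453]ᵀ.
Δ = 4·3108 − 84² = 5376.
p = (181·3108 − 84·6453)/5376 = 61/16; q = (4·6453 − 84·181)/5376 = 221/112.

p = 3.8125, q = 1.9732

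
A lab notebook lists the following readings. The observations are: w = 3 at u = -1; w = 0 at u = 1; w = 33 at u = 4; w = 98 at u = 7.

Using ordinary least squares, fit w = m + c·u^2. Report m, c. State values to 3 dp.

Entries of XᵀX: Σ1 = 4, Σu^2 = 67, Σu^2·u^2 = 2659.
Right-hand side: Σw = 134, Σu^2·w = 5333.
So XᵀX·[m, c]ᵀ = Xᵀw: [[4, 67]; [67, 2659]]·[m, c]ᵀ = [134, 5333]ᵀ.
det = 4·2659 − 67² = 6147.
m = (134·2659 − 67·5333)/6147 = -335/2049; c = (4·5333 − 67·134)/6147 = 4118/2049.

m = -0.163, c = 2.010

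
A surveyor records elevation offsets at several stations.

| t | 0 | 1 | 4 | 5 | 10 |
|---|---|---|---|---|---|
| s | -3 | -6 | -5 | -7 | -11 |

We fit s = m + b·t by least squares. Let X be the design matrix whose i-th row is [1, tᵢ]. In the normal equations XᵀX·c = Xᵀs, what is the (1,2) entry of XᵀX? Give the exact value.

Row 1 ↔ basis 1, column 2 ↔ basis t, so (XᵀX)_{1,2} = Σᵢ t = (1)·(0) + (1)·(1) + (1)·(4) + (1)·(5) + (1)·(10) = 20.

20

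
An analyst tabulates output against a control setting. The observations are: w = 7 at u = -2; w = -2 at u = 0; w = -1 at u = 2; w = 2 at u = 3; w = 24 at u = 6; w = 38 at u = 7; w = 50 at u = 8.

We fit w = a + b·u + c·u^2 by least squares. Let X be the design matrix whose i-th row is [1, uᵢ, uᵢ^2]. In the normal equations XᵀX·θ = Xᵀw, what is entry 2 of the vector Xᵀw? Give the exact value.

800

Entry 2 ↔ basis u, so (Xᵀw)_{2} = Σᵢ (u)·wᵢ = (-2)·(7) + (0)·(-2) + (2)·(-1) + (3)·(2) + (6)·(24) + (7)·(38) + (8)·(50) = 800.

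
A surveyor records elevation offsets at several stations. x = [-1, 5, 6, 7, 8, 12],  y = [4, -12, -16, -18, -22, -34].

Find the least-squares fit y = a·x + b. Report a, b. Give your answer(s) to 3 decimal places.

a = -2.925, b = 1.703

From the data, Σx·x = 319, Σx = 37, Σ1 = 6.
For Mᵀy: Σx·y = -870, Σy = -98.
det = 319·6 − 37² = 545.
a = ((-870)·6 − 37·(-98))/545 = -1594/545; b = (319·(-98) − 37·(-870))/545 = 928/545.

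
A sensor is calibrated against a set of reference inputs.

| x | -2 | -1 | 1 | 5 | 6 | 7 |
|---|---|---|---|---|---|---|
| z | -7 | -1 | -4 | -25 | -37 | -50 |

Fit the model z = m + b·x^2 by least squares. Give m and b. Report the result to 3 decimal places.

Sums needed: Σ1 = 6, Σx^2 = 116, Σx^2·x^2 = 4340.
For Mᵀz: Σz = -124, Σx^2·z = -4440.
Normal equations: [[6, 116]; [116, 4340]]·[m, b]ᵀ = [-124, -4440]ᵀ.
Eliminating b: 4340·(row 1) − 116·(row 2) gives 12584·m = 4340·(-124) − 116·(-4440) = -23120, so m = -2890/1573.
Then b = ((-4440) − 116·(-2890/1573))/4340 = -1532/1573.

m = -1.837, b = -0.974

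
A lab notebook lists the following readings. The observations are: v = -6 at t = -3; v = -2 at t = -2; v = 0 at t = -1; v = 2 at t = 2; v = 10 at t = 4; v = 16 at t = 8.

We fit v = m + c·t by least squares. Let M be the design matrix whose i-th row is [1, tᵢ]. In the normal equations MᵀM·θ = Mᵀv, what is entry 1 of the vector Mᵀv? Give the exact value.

Entry 1 ↔ basis 1, so (Mᵀv)_{1} = Σᵢ vᵢ = (1)·(-6) + (1)·(-2) + (1)·(0) + (1)·(2) + (1)·(10) + (1)·(16) = 20.

20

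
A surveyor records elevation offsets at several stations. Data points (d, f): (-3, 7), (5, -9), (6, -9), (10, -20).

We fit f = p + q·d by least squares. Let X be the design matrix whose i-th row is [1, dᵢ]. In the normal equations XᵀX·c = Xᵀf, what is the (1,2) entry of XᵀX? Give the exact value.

18

Row 1 ↔ basis 1, column 2 ↔ basis d, so (XᵀX)_{1,2} = Σᵢ d = (1)·(-3) + (1)·(5) + (1)·(6) + (1)·(10) = 18.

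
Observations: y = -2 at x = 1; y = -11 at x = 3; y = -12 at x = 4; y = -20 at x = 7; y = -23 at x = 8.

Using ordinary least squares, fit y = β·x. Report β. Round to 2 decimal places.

Forming AᵀA = [[139]] and Aᵀy = [-407]ᵀ gives AᵀA·[β]ᵀ = Aᵀy.
β = (-407)/139 = -2.92806.

β = -2.93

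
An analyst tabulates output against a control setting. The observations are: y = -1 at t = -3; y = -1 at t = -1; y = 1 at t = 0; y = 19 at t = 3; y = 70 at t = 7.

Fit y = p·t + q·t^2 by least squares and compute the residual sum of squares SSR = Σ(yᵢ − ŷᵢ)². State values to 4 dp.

SSR = 2.9415

Setting ∂/∂p … = 0 gives: 68·p + 342·q = 551;  342·p + 2564·q = 3591.
(Σt·t = 68, Σt·t^2 = 342, Σt^2·t^2 = 2564, Σt·y = 551, Σt^2·y = 3591.)
Δ = 68·2564 − 342² = 57388.
p = (551·2564 − 342·3591)/57388 = 92321/28694; q = (68·3591 − 342·551)/57388 = 27873/28694.
Residuals: -1294/14347, 17877/14347, 1, 8683/14347, -1722/14347; SSR = 42201/14347.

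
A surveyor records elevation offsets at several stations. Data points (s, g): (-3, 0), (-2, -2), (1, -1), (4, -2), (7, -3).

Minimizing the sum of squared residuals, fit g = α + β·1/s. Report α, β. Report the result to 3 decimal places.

Normal-equation sums: Σ1 = 5, Σ1/s = 47/84, Σ1/s·1/s = 10189/7056.
Moment sums: Σg = -8, Σ1/s·g = -13/14.
So XᵀX·[α, β]ᵀ = Xᵀg: [[5, 47/84]; [47/84, 10189/7056]]·[α, β]ᵀ = [-8, -13/14]ᵀ.
Δ = 5·(10189/7056) − (47/84)² = 3046/441.
α = ((-8)·(10189/7056) − (47/84)·(-13/14))/(3046/441) = -38923/24368; β = (5·(-13/14) − (47/84)·(-8))/(3046/441) = -147/6092.

α = -1.597, β = -0.024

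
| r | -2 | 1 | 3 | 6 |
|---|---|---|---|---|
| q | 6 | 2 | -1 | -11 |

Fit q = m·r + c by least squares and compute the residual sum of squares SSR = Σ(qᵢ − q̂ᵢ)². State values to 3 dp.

SSR = 9.735

Normal-equation sums: Σr·r = 50, Σr = 8, Σ1 = 4.
Moment sums: Σr·q = -79, Σq = -4.
Normal equations: [[50, 8]; [8, 4]]·[m, c]ᵀ = [-79, -4]ᵀ.
Eliminating c: 4·(row 1) − 8·(row 2) gives 136·m = 4·(-79) − 8·(-4) = -284, so m = -71/34.
Then c = ((-4) − 8·(-71/34))/4 = 54/17.
Residuals: -23/17, 31/34, 71/34, -28/17; SSR = 331/34.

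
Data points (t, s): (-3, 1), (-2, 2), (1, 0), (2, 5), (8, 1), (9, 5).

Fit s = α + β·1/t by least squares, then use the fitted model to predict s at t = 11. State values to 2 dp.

ŝ = 2.34

Compute the Gram sums: Σ1 = 6, Σ1/t = 65/72, Σ1/t·1/t = 8497/5184.
Moment sums: Σs = 14, Σ1/t·s = 133/72.
Eliminating β: (8497/5184)·(row 1) − (65/72)·(row 2) gives (46757/5184)·α = (8497/5184)·14 − (65/72)·(133/72) = 12257/576, so α = 110313/46757.
Then β = ((133/72) − (65/72)·(110313/46757))/(8497/5184) = -8064/46757.
At t = 11: ŝ = (110313/46757)·(1) + (-8064/46757)·(1/11) = 1205379/514327.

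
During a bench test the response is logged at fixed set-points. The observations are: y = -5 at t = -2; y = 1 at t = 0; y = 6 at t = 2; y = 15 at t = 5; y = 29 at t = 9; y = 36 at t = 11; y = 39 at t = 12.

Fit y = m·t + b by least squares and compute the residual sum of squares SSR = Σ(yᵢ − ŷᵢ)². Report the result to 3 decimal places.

SSR = 4.082

The normal equations are: 379·m + 37·b = 1222;  37·m + 7·b = 121.
(Σt·t = 379, Σt = 37, Σ1 = 7, Σt·y = 1222, Σy = 121.)
Δ = 379·7 − 37² = 1284.
m = (1222·7 − 37·121)/1284 = 1359/428; b = (379·121 − 37·1222)/1284 = 215/428.
Residuals: 363/428, 213/428, -365/428, -295/214, -17/214, 61/107, 169/428; SSR = 1747/428.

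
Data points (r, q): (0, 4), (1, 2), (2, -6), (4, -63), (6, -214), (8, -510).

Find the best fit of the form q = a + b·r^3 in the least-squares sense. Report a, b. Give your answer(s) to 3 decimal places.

a = 2.547, b = -1.002

With design matrix M, MᵀM = [[6, 801]; [801, 312961]] and Mᵀq = [-787, -311422]ᵀ.
Eliminating b: 312961·(row 1) − 801·(row 2) gives 1236165·a = 312961·(-787) − 801·(-311422) = 3148715, so a = 629743/247233.
Then b = ((-311422) − 801·(629743/247233))/312961 = -82543/82411.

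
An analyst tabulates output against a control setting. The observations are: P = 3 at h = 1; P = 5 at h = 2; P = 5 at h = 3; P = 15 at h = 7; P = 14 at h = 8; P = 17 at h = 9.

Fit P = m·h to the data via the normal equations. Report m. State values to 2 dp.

Entries of XᵀX: Σh·h = 208.
For XᵀP: Σh·P = 398.
Normal equations: [[208]]·[m]ᵀ = [398]ᵀ.
m = 398/208 = 1.91346.

m = 1.91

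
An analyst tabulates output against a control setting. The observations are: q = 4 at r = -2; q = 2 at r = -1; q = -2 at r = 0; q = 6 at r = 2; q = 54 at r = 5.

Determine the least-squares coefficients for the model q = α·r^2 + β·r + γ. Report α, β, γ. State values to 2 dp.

α = 2.14, β = 0.43, γ = -2.13

AᵀA·[α, β, γ]ᵀ = Aᵀq reads: 658·α + 124·β + 34·γ = 1392;  124·α + 34·β + 4·γ = 272;  34·α + 4·β + 5·γ = 64.
(Σr^2·r^2 = 658, Σr^2·r = 124, Σr^2 = 34, Σr·r = 34, Σr = 4, Σ1 = 5, Σr^2·q = 1392, Σr·q = 272, Σq = 64.)
Row-reducing yields α = 920/429, β = 184/429, γ = -304/143.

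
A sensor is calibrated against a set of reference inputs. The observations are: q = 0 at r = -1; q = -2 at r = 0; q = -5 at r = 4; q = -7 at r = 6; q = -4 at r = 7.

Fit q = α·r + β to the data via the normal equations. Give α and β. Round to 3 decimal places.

α = -0.638, β = -1.559

Entries of XᵀX: Σr·r = 102, Σr = 16, Σ1 = 5.
Right-hand side: Σr·q = -90, Σq = -18.
XᵀX·[α, β]ᵀ = Xᵀq becomes [[102, 16]; [16, 5]]·[α, β]ᵀ = [-90, -18]ᵀ.
Determinant 102·5 − 16² = 254.
α = ((-90)·5 − 16·(-18))/254 = -81/127; β = (102·(-18) − 16·(-90))/254 = -198/127.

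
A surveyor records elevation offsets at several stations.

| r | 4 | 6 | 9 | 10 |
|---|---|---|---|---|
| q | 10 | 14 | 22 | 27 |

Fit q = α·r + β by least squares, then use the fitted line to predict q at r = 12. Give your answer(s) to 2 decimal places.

Setting ∂/∂α … = 0 gives: 233·α + 29·β = 592;  29·α + 4·β = 73.
(Σr·r = 233, Σr = 29, Σ1 = 4, Σr·q = 592, Σq = 73.)
Δ = 233·4 − 29² = 91.
α = (592·4 − 29·73)/91 = 251/91; β = (233·73 − 29·592)/91 = -159/91.
At r = 12: q̂ = (251/91)·(12) + (-159/91)·(1) = 2853/91.

q̂ = 31.35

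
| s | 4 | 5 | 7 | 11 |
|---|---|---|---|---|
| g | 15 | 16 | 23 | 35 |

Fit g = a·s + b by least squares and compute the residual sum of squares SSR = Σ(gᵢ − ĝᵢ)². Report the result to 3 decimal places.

Entries of AᵀA: Σs·s = 211, Σs = 27, Σ1 = 4.
Moment sums: Σs·g = 686, Σg = 89.
Normal equations: [[211, 27]; [27, 4]]·[a, b]ᵀ = [686, 89]ᵀ.
Determinant 211·4 − 27² = 115.
a = (686·4 − 27·89)/115 = 341/115; b = (211·89 − 27·686)/115 = 257/115.
Residuals: 104/115, -122/115, 1/115, 17/115; SSR = 226/115.

SSR = 1.965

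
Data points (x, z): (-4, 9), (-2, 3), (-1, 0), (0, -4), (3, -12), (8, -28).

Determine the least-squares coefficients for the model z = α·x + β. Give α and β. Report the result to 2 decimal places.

With design matrix M, MᵀM = [[94, 4]; [4, 6]] and Mᵀz = [-302, -32]ᵀ.
Δ = 94·6 − 4² = 548.
α = ((-302)·6 − 4·(-32))/548 = -421/137; β = (94·(-32) − 4·(-302))/548 = -450/137.

α = -3.07, β = -3.28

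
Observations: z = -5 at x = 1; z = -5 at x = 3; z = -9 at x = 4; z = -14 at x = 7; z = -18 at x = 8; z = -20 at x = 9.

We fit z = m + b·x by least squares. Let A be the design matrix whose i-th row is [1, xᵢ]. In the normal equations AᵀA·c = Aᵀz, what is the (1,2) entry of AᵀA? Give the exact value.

32

Row 1 ↔ basis 1, column 2 ↔ basis x, so (AᵀA)_{1,2} = Σᵢ x = (1)·(1) + (1)·(3) + (1)·(4) + (1)·(7) + (1)·(8) + (1)·(9) = 32.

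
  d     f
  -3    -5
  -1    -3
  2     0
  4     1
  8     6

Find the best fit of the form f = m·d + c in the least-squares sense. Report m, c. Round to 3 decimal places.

The normal system XᵀX·[m, c]ᵀ = Xᵀf is [[94, 10]; [10, 5]]·[m, c]ᵀ = [70, -1]ᵀ.
Eliminating c: 5·(row 1) − 10·(row 2) gives 370·m = 5·70 − 10·(-1) = 360, so m = 36/37.
Then c = ((-1) − 10·(36/37))/5 = -397/185.

m = 0.973, c = -2.146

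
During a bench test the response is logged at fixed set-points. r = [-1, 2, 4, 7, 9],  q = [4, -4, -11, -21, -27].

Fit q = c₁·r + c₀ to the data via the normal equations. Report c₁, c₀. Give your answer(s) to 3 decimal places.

MᵀM·[c₁, c₀]ᵀ = Mᵀq reads: 151·c₁ + 21·c₀ = -446;  21·c₁ + 5·c₀ = -59.
(Σr·r = 151, Σr = 21, Σ1 = 5, Σr·q = -446, Σq = -59.)
det = 151·5 − 21² = 314.
c₁ = ((-446)·5 − 21·(-59))/314 = -991/314; c₀ = (151·(-59) − 21·(-446))/314 = 457/314.

c₁ = -3.156, c₀ = 1.455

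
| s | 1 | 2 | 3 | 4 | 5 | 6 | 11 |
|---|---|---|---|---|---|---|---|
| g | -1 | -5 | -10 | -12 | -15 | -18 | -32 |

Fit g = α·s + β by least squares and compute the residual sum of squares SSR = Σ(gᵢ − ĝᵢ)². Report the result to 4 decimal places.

SSR = 5.6696

Sums needed: Σs·s = 212, Σs = 32, Σ1 = 7.
Right-hand side: Σs·g = -624, Σg = -93.
Normal equations: [[212, 32]; [32, 7]]·[α, β]ᵀ = [-624, -93]ᵀ.
Eliminating β: 7·(row 1) − 32·(row 2) gives 460·α = 7·(-624) − 32·(-93) = -1392, so α = -348/115.
Then β = ((-93) − 32·(-348/115))/7 = 63/115.
Residuals: 34/23, 58/115, -169/115, -51/115, -48/115, -9/23, 17/23; SSR = 652/115.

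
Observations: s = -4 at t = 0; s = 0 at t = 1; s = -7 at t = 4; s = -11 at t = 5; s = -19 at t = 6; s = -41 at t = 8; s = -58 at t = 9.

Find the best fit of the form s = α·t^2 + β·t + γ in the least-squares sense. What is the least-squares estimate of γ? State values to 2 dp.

γ = -3.70

Entries of MᵀM: Σt^2·t^2 = 12835, Σt^2·t = 1647, Σt^2 = 223, Σt·t = 223, Σt = 33, Σ1 = 7.
Right-hand side: Σt^2·s = -8393, Σt·s = -1047, Σs = -140.
Inverting the 3×3 Gram matrix, [α, β, γ]ᵀ = [-40431/36806, 145953/36806, -68084/18403]ᵀ.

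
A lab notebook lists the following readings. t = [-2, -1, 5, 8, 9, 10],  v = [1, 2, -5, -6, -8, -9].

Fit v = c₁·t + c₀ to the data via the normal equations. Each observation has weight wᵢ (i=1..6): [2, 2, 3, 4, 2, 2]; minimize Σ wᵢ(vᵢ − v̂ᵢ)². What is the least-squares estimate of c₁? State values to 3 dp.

c₁ = -0.858

From the data, Σwᵢ·t·t = 703, Σwᵢ·t = 79, Σwᵢ·1 = 15.
Right-hand side: Σwᵢ·t·v = -599, Σwᵢ·v = -67.
Determinant 703·15 − 79² = 4304.
c₁ = ((-599)·15 − 79·(-67))/4304 = -923/1076; c₀ = (703·(-67) − 79·(-599))/4304 = 55/1076.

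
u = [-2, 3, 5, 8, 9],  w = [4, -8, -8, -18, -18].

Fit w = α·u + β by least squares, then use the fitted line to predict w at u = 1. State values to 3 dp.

ŵ = -2.269

Sums needed: Σu·u = 183, Σu = 23, Σ1 = 5.
Moment sums: Σu·w = -378, Σw = -48.
XᵀX·[α, β]ᵀ = Xᵀw becomes [[183, 23]; [23, 5]]·[α, β]ᵀ = [-378, -48]ᵀ.
Eliminating β: 5·(row 1) − 23·(row 2) gives 386·α = 5·(-378) − 23·(-48) = -786, so α = -393/193.
Then β = ((-48) − 23·(-393/193))/5 = -45/193.
At u = 1: ŵ = (-393/193)·(1) + (-45/193)·(1) = -438/193.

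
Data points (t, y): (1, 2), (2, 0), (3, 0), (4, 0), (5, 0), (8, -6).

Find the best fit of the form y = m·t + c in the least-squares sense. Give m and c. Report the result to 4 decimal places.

m = -0.9946, c = 3.1459

Compute the Gram sums: Σt·t = 119, Σt = 23, Σ1 = 6.
For Xᵀy: Σt·y = -46, Σy = -4.
det = 119·6 − 23² = 185.
m = ((-46)·6 − 23·(-4))/185 = -184/185; c = (119·(-4) − 23·(-46))/185 = 582/185.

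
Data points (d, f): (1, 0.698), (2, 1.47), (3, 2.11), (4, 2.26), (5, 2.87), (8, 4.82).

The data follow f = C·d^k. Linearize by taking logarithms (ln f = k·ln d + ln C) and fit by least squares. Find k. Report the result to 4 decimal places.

Linearized form: ln f = k·ln d + ln C. From the 6 transformed points,
Σln d = 6.8669, Σ(ln d)² = 10.5236, Σln f = 4.2149, Σln d·ln f = 7.1850.
Equations: 10.5236·k + 6.8669·ln C = 7.1850;  6.8669·k + 6·ln C = 4.2149.
Δ = 10.5236·6 − (6.8669)² = 15.9867; k = (7.1850·6 − 6.8669·4.2149)/15.9867 = 0.88618, ln C = (10.5236·4.2149 − 6.8669·7.1850)/15.9867 = -0.31174.

k = 0.8862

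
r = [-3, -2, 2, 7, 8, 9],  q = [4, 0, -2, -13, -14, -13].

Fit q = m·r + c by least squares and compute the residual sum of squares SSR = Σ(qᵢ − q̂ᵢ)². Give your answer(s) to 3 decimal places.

Setting ∂/∂m … = 0 gives: 211·m + 21·c = -336;  21·m + 6·c = -38.
Determinant 211·6 − 21² = 825.
m = ((-336)·6 − 21·(-38))/825 = -406/275; c = (211·(-38) − 21·(-336))/825 = -962/825.
Residuals: 608/825, -134/75, 1748/825, -1237/825, -844/825, 109/75; SSR = 11246/825.

SSR = 13.632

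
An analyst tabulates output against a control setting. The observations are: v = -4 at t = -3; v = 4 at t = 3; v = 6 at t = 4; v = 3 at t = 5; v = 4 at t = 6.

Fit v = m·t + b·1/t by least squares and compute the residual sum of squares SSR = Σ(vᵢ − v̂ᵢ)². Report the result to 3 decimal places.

SSR = 5.156

AᵀA·[m, b]ᵀ = Aᵀv reads: 95·m + 5·b = 87;  5·m + (141/400)·b = 163/30.
(Σt·t = 95, Σt·1/t = 5, Σ1/t·1/t = 141/400, Σt·v = 87, Σ1/t·v = 163/30.)
Δ = 95·(141/400) − 5² = 679/80.
m = (87·(141/400) − 5·(163/30))/(679/80) = 4201/10185; b = (95·(163/30) − 5·87)/(679/80) = 19480/2037.
Residuals: 12989/30555, -12989/30555, 6652/3395, -662/679, -2098/30555; SSR = 157534/30555.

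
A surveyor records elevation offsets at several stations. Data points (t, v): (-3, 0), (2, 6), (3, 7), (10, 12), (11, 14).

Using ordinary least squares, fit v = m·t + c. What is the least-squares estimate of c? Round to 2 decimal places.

c = 3.52

MᵀM·[m, c]ᵀ = Mᵀv reads: 243·m + 23·c = 307;  23·m + 5·c = 39.
Determinant 243·5 − 23² = 686.
m = (307·5 − 23·39)/686 = 319/343; c = (243·39 − 23·307)/686 = 1208/343.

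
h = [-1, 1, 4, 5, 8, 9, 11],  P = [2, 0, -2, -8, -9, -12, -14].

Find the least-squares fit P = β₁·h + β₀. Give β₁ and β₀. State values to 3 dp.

Sums needed: Σh·h = 309, Σh = 37, Σ1 = 7.
For AᵀP: Σh·P = -384, ΣP = -43.
So AᵀA·[β₁, β₀]ᵀ = AᵀP: [[309, 37]; [37, 7]]·[β₁, β₀]ᵀ = [-384, -43]ᵀ.
Eliminating β₀: 7·(row 1) − 37·(row 2) gives 794·β₁ = 7·(-384) − 37·(-43) = -1097, so β₁ = -1097/794.
Then β₀ = ((-43) − 37·(-1097/794))/7 = 921/794.

β₁ = -1.382, β₀ = 1.160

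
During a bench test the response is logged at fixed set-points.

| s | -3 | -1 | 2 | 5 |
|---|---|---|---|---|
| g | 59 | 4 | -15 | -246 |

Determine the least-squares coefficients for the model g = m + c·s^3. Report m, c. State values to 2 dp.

From the data, Σ1 = 4, Σs^3 = 105, Σs^3·s^3 = 16419.
Moment sums: Σg = -198, Σs^3·g = -32467.
So MᵀM·[m, c]ᵀ = Mᵀg: [[4, 105]; [105, 16419]]·[m, c]ᵀ = [-198, -32467]ᵀ.
Eliminating c: 16419·(row 1) − 105·(row 2) gives 54651·m = 16419·(-198) − 105·(-32467) = 158073, so m = 52691/18217.
Then c = ((-32467) − 105·(52691/18217))/16419 = -109078/54651.

m = 2.89, c = -2.00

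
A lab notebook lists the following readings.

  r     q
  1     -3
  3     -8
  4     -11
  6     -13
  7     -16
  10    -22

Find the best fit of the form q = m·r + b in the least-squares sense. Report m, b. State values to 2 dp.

m = -2.04, b = -1.61

The normal equations are: 211·m + 31·b = -481;  31·m + 6·b = -73.
det = 211·6 − 31² = 305.
m = ((-481)·6 − 31·(-73))/305 = -623/305; b = (211·(-73) − 31·(-481))/305 = -492/305.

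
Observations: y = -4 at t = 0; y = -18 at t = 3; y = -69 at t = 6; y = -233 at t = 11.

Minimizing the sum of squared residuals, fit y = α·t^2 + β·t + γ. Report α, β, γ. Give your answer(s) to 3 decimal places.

α = -2.004, β = 1.212, γ = -3.893

From the data, Σt^2·t^2 = 16018, Σt^2·t = 1574, Σt^2 = 166, Σt·t = 166, Σt = 20, Σ1 = 4.
And Σt^2·y = -30839, Σt·y = -3031, Σy = -324.
So AᵀA·[α, β, γ]ᵀ = Aᵀy: [[16018, 1574, 166]; [1574, 166, 20]; [166, 20, 4]]·[α, β, γ]ᵀ = [-30839, -3031, -324]ᵀ.
Inverting the 3×3 Gram matrix, [α, β, γ]ᵀ = [-5453/2721, 2199/1814, -10594/2721]ᵀ.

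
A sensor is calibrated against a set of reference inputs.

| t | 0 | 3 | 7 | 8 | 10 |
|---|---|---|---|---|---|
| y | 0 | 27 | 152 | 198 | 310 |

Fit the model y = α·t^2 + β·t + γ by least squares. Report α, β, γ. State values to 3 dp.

Normal-equation sums: Σt^2·t^2 = 16578, Σt^2·t = 1882, Σt^2 = 222, Σt·t = 222, Σt = 28, Σ1 = 5.
For Aᵀy: Σt^2·y = 51363, Σt·y = 5829, Σy = 687.
So AᵀA·[α, β, γ]ᵀ = Aᵀy: [[16578, 1882, 222]; [1882, 222, 28]; [222, 28, 5]]·[α, β, γ]ᵀ = [51363, 5829, 687]ᵀ.
Row-reducing yields α = 117639/37696, β = -6777/37696, γ = -2895/18848.

α = 3.121, β = -0.180, γ = -0.154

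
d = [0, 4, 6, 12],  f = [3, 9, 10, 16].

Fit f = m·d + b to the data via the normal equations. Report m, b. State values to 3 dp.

Normal-equation sums: Σd·d = 196, Σd = 22, Σ1 = 4.
Moment sums: Σd·f = 288, Σf = 38.
Eliminating b: 4·(row 1) − 22·(row 2) gives 300·m = 4·288 − 22·38 = 316, so m = 79/75.
Then b = (38 − 22·(79/75))/4 = 278/75.

m = 1.053, b = 3.707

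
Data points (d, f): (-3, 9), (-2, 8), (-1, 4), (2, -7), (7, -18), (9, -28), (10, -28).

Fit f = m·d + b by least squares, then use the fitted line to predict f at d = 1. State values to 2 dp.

f̂ = -2.22

From the data, Σd·d = 248, Σd = 22, Σ1 = 7.
For Xᵀf: Σd·f = -719, Σf = -60.
So XᵀX·[m, b]ᵀ = Xᵀf: [[248, 22]; [22, 7]]·[m, b]ᵀ = [-719, -60]ᵀ.
Eliminating b: 7·(row 1) − 22·(row 2) gives 1252·m = 7·(-719) − 22·(-60) = -3713, so m = -3713/1252.
Then b = ((-60) − 22·(-3713/1252))/7 = 469/626.
At d = 1: f̂ = (-3713/1252)·(1) + (469/626)·(1) = -2775/1252.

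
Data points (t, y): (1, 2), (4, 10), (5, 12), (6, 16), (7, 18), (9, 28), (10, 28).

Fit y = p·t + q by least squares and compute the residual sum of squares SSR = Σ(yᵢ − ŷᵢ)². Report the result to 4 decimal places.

From the data, Σt·t = 308, Σt = 42, Σ1 = 7.
Right-hand side: Σt·y = 856, Σy = 114.
Δ = 308·7 − 42² = 392.
p = (856·7 − 42·114)/392 = 43/14; q = (308·114 − 42·856)/392 = -15/7.
Residuals: 15/14, -1/7, -17/14, -2/7, -19/14, 5/2, -4/7; SSR = 78/7.

SSR = 11.1429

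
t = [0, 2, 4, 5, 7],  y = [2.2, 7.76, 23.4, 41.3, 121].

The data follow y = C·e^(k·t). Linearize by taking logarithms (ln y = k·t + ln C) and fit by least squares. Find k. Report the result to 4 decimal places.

Let Y = ln y. Fitting Y = k·t + ln C by least squares:
Sums: Σt = 18.0000, Σ(t)² = 94.0000, Σln y = 14.5068, Σt·ln y = 68.8838.
Normal system: [[94.0000, 18.0000]; [18.0000, 5]]·[k, ln C]ᵀ = [68.8838, 14.5068]ᵀ.
Slope k = (n·Σt·ln y − Σt·Σln y)/(n·Σ(t)² − (Σt)²) = (5·68.8838 − 18.0000·14.5068)/146.0000 = 0.57052; ln C = (Σln y − k·Σt)/n = 0.84750.

k = 0.5705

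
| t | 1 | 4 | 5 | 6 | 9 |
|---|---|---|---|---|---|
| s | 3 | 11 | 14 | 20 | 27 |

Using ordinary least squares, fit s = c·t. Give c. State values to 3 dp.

The normal equations are: 159·c = 480.
Hence c = 480 / 159 ≈ 3.01887.

c = 3.019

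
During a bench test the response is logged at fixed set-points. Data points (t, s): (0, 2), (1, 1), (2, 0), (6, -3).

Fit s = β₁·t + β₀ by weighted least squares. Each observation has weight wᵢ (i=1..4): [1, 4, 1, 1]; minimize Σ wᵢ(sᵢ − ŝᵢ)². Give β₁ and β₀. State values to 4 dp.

Sums needed: Σwᵢ·t·t = 44, Σwᵢ·t = 12, Σwᵢ·1 = 7.
For AᵀWs: Σwᵢ·t·s = -14, Σwᵢ·s = 3.
So AᵀWA·[β₁, β₀]ᵀ = AᵀWs: [[44, 12]; [12, 7]]·[β₁, β₀]ᵀ = [-14, 3]ᵀ.
det = 44·7 − 12² = 164.
β₁ = ((-14)·7 − 12·3)/164 = -67/82; β₀ = (44·3 − 12·(-14))/164 = 75/41.

β₁ = -0.8171, β₀ = 1.8293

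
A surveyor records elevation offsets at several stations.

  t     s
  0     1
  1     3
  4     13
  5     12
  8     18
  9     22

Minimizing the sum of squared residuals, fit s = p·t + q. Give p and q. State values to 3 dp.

p = 2.237, q = 1.435

MᵀM·[p, q]ᵀ = Mᵀs reads: 187·p + 27·q = 457;  27·p + 6·q = 69.
det = 187·6 − 27² = 393.
p = (457·6 − 27·69)/393 = 293/131; q = (187·69 − 27·457)/393 = 188/131.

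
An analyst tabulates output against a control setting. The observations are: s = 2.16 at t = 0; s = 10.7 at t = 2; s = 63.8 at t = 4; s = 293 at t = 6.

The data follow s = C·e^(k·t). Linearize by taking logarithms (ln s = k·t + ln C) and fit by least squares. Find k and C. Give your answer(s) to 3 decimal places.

k = 0.826, C = 2.153

With ln sᵢ as the transformed response and tᵢ as the regressor:
Σt = 12.0000, Σ(t)² = 56.0000, Σln s = 12.9763, Σt·ln s = 55.4445.
Normal system: [[56.0000, 12.0000]; [12.0000, 4]]·[k, ln C]ᵀ = [55.4445, 12.9763]ᵀ.
Δ = 56.0000·4 − (12.0000)² = 80.0000; k = (55.4445·4 − 12.0000·12.9763)/80.0000 = 0.82579, ln C = (56.0000·12.9763 − 12.0000·55.4445)/80.0000 = 0.76671, so C = exp(0.76671) = 2.15268.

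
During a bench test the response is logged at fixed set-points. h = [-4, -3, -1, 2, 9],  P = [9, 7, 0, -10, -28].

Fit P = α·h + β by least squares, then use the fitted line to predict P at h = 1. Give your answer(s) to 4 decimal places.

The normal equations are: 111·α + 3·β = -329;  3·α + 5·β = -22.
Eliminating β: 5·(row 1) − 3·(row 2) gives 546·α = 5·(-329) − 3·(-22) = -1579, so α = -1579/546.
Then β = ((-22) − 3·(-1579/546))/5 = -485/182.
At h = 1: P̂ = (-1579/546)·(1) + (-485/182)·(1) = -1517/273.

P̂ = -5.5568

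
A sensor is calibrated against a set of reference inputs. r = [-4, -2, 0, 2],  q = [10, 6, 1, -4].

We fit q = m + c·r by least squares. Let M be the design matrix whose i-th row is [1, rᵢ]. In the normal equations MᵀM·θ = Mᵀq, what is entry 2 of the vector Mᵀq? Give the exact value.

-60

Entry 2 ↔ basis r, so (Mᵀq)_{2} = Σᵢ (r)·qᵢ = (-4)·(10) + (-2)·(6) + (0)·(1) + (2)·(-4) = -60.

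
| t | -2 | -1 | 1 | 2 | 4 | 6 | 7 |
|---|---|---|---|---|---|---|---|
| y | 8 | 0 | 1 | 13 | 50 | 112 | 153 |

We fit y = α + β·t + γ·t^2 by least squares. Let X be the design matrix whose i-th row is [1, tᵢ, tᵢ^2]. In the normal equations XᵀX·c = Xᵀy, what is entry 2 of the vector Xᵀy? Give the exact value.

Entry 2 ↔ basis t, so (Xᵀy)_{2} = Σᵢ (t)·yᵢ = (-2)·(8) + (-1)·(0) + (1)·(1) + (2)·(13) + (4)·(50) + (6)·(112) + (7)·(153) = 1954.

1954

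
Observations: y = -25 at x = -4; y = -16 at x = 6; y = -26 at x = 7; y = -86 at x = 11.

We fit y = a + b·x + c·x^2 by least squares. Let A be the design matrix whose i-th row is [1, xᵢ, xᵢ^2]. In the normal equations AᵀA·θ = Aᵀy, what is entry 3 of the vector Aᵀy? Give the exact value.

-12656

Entry 3 ↔ basis x^2, so (Aᵀy)_{3} = Σᵢ (x^2)·yᵢ = (16)·(-25) + (36)·(-16) + (49)·(-26) + (121)·(-86) = -12656.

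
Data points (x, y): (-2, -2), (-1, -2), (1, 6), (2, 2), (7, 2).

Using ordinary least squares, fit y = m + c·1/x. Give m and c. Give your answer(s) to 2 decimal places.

Entries of MᵀM: Σ1 = 5, Σ1/x = 1/7, Σ1/x·1/x = 247/98.
And Σy = 6, Σ1/x·y = 72/7.
Δ = 5·(247/98) − (1/7)² = 1233/98.
m = (6·(247/98) − (1/7)·(72/7))/(1233/98) = 446/411; c = (5·(72/7) − (1/7)·6)/(1233/98) = 1652/411.

m = 1.09, c = 4.02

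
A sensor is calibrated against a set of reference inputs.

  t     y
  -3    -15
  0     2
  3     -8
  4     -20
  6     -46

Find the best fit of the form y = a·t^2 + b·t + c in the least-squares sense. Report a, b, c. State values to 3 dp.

Forming MᵀM = [[1714, 280, 70]; [280, 70, 10]; [70, 10, 5]] and Mᵀy = [-2183, -335, -87]ᵀ gives MᵀM·[a, b, c]ᵀ = Mᵀy.
Inverting the 3×3 Gram matrix, [a, b, c]ᵀ = [-857/570, 2821/2850, 793/475]ᵀ.

a = -1.504, b = 0.990, c = 1.669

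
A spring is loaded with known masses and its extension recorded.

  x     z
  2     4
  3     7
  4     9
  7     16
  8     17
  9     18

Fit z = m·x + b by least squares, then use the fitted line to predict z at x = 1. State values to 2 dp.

The normal system AᵀA·[m, b]ᵀ = Aᵀz is [[223, 33]; [33, 6]]·[m, b]ᵀ = [475, 71]ᵀ.
Eliminating b: 6·(row 1) − 33·(row 2) gives 249·m = 6·475 − 33·71 = 507, so m = 169/83.
Then b = (71 − 33·(169/83))/6 = 158/249.
At x = 1: ẑ = (169/83)·(1) + (158/249)·(1) = 665/249.

ẑ = 2.67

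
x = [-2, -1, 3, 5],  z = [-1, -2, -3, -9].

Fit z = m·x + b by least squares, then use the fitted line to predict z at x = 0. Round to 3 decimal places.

ẑ = -2.557

Compute the Gram sums: Σx·x = 39, Σx = 5, Σ1 = 4.
For Mᵀz: Σx·z = -50, Σz = -15.
det = 39·4 − 5² = 131.
m = ((-50)·4 − 5·(-15))/131 = -125/131; b = (39·(-15) − 5·(-50))/131 = -335/131.
At x = 0: ẑ = (-125/131)·(0) + (-335/131)·(1) = -335/131.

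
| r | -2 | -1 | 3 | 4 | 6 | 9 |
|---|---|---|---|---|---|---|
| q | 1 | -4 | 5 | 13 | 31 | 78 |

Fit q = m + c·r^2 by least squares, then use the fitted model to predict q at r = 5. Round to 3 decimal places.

Compute the Gram sums: Σ1 = 6, Σr^2 = 147, Σr^2·r^2 = 8211.
Right-hand side: Σq = 124, Σr^2·q = 7687.
So XᵀX·[m, c]ᵀ = Xᵀq: [[6, 147]; [147, 8211]]·[m, c]ᵀ = [124, 7687]ᵀ.
Δ = 6·8211 − 147² = 27657.
m = (124·8211 − 147·7687)/27657 = -1775/439; c = (6·7687 − 147·124)/27657 = 9298/9219.
At r = 5: q̂ = (-1775/439)·(1) + (9298/9219)·(25) = 195175/9219.

q̂ = 21.171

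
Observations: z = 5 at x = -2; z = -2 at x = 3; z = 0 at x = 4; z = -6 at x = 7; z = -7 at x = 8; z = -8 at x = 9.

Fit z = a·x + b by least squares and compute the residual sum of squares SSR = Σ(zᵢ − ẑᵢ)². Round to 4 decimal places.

Setting ∂/∂a … = 0 gives: 223·a + 29·b = -186;  29·a + 6·b = -18.
det = 223·6 − 29² = 497.
a = ((-186)·6 − 29·(-18))/497 = -594/497; b = (223·(-18) − 29·(-186))/497 = 1380/497.
Residuals: -83/497, -592/497, 996/497, -204/497, -107/497, -10/497; SSR = 2822/497.

SSR = 5.6781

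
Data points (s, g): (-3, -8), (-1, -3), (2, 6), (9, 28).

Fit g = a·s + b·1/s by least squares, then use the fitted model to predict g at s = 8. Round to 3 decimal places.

Normal-equation sums: Σs·s = 95, Σs·1/s = 4, Σ1/s·1/s = 445/324.
Right-hand side: Σs·g = 291, Σ1/s·g = 106/9.
det = 95·(445/324) − 4² = 37091/324.
a = (291·(445/324) − 4·(106/9))/(37091/324) = 3939/1279; b = (95·(106/9) − 4·291)/(37091/324) = -504/1279.
At s = 8: ĝ = (3939/1279)·(8) + (-504/1279)·(1/8) = 31449/1279.

ĝ = 24.589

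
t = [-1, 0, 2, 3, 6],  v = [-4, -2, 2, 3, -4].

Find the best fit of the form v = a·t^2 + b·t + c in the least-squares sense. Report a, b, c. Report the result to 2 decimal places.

From the data, Σt^2·t^2 = 1394, Σt^2·t = 250, Σt^2 = 50, Σt·t = 50, Σt = 10, Σ1 = 5.
Moment sums: Σt^2·v = -113, Σt·v = -7, Σv = -5.
Solving the 3×3 system (Gaussian elimination) gives a = -13/24, b = 337/120, c = -6/5.

a = -0.54, b = 2.81, c = -1.20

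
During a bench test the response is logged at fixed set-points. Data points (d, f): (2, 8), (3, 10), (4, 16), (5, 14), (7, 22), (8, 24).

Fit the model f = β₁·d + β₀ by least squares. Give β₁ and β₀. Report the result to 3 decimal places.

With design matrix A, AᵀA = [[167, 29]; [29, 6]] and Aᵀf = [526, 94]ᵀ.
Eliminating β₀: 6·(row 1) − 29·(row 2) gives 161·β₁ = 6·526 − 29·94 = 430, so β₁ = 430/161.
Then β₀ = (94 − 29·(430/161))/6 = 444/161.

β₁ = 2.671, β₀ = 2.758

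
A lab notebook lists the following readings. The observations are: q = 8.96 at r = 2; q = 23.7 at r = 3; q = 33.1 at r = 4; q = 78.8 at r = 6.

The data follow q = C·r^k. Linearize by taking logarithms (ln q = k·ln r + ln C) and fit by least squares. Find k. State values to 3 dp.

With ln qᵢ as the transformed response and ln rᵢ as the regressor:
AᵀA = [[6.8196, 4.9698]; [4.9698, 4]], rhs = [17.6734, 13.2247]ᵀ  (here Σln r = 4.9698, Σ(ln r)² = 6.8196, Σln q = 13.2247, Σln r·ln q = 17.6734).
Δ = 6.8196·4 − (4.9698)² = 2.5794; k = (17.6734·4 − 4.9698·13.2247)/2.5794 = 1.92651, ln C = (6.8196·13.2247 − 4.9698·17.6734)/2.5794 = 0.91257.

k = 1.927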